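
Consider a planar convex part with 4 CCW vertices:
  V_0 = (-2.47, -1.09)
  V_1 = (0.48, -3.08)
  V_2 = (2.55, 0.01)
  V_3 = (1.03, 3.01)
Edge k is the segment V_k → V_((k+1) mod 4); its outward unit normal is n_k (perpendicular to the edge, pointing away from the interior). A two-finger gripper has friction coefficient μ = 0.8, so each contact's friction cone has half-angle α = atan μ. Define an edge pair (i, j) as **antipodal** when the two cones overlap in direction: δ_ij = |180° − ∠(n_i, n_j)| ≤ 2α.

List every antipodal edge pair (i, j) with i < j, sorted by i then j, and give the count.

count = 3; pairs: (0,2), (1,3), (2,3)

α = atan 0.8 = 38.66°;  2α = 77.32°
n_0 = (-0.5592, -0.8290)
n_1 = (+0.8308, -0.5566)
n_2 = (+0.8920, +0.4520)
n_3 = (-0.7606, +0.6493)
  (0,1): δ = 89.82°  ·
  (0,2): δ = 29.13°  ✓
  (0,3): δ = 83.52°  ·
  (1,2): δ = 119.31°  ·
  (1,3): δ = 6.67°  ✓
  (2,3): δ = 67.36°  ✓
antipodal pairs: 3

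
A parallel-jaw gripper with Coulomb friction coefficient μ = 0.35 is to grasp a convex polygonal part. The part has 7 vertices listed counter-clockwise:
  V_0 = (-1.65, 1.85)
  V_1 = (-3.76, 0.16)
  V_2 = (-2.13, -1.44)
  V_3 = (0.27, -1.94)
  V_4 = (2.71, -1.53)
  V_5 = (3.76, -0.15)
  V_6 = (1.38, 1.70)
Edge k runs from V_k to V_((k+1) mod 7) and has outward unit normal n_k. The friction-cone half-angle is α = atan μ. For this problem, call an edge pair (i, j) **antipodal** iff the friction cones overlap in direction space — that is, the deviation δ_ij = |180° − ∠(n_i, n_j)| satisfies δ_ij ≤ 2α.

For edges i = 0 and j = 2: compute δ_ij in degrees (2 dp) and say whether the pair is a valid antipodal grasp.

α = atan 0.35 = 19.29°;  2α = 38.58°
edge 0: e_0 = (-2.11, -1.69);  n_0 = (-0.6251, +0.7805)
edge 2: e_2 = (+2.40, -0.50);  n_2 = (-0.2040, -0.9790)
∠(n_0, n_2) = 129.54°
δ = |180° − 129.54°| = 50.46°
50.46° > 2α = 38.58°  →  invalid

δ = 50.46°, invalid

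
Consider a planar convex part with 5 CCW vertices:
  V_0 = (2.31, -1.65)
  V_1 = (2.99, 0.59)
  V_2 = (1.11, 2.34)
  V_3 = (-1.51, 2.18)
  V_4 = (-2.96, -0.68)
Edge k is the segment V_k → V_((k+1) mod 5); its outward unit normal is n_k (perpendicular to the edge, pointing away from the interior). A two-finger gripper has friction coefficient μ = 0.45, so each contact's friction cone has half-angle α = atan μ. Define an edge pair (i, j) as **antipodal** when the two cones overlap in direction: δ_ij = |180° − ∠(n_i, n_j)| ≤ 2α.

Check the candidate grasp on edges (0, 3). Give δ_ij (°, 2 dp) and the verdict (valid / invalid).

δ = 10.00°, valid

α = atan 0.45 = 24.23°;  2α = 48.46°
edge 0: e_0 = (+0.68, +2.24);  n_0 = (+0.9569, -0.2905)
edge 3: e_3 = (-1.45, -2.86);  n_3 = (-0.8919, +0.4522)
∠(n_0, n_3) = 170.00°
δ = |180° − 170.00°| = 10.00°
10.00° ≤ 2α = 48.46°  →  valid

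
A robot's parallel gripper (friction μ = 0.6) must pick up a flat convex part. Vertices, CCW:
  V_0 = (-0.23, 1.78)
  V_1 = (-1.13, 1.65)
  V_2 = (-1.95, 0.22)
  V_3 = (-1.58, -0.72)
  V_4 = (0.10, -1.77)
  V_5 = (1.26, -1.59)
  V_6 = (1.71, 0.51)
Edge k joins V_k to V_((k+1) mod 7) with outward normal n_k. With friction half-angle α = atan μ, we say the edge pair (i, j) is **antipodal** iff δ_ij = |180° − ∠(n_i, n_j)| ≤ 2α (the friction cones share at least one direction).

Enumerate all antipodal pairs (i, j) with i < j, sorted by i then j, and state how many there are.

count = 8; pairs: (0,3), (0,4), (1,4), (1,5), (2,5), (2,6), (3,6), (4,6)

α = atan 0.6 = 30.96°;  2α = 61.93°
n_0 = (-0.1430, +0.9897)
n_1 = (-0.8675, +0.4974)
n_2 = (-0.9305, -0.3663)
n_3 = (-0.5300, -0.8480)
n_4 = (+0.1533, -0.9882)
n_5 = (+0.9778, -0.2095)
n_6 = (+0.5477, +0.8367)
  (0,1): δ = 128.05°  ·
  (0,2): δ = 76.73°  ·
  (0,3): δ = 40.22°  ✓
  (0,4): δ = 0.60°  ✓
  (0,5): δ = 69.69°  ·
  (0,6): δ = 138.57°  ·
  (1,2): δ = 128.68°  ·
  (1,3): δ = 92.17°  ·
  (1,4): δ = 51.35°  ✓
  (1,5): δ = 17.74°  ✓
  (1,6): δ = 86.62°  ·
  (2,3): δ = 143.49°  ·
  (2,4): δ = 102.67°  ·
  (2,5): δ = 33.58°  ✓
  (2,6): δ = 35.30°  ✓
  (3,4): δ = 139.17°  ·
  (3,5): δ = 70.09°  ·
  (3,6): δ = 1.20°  ✓
  (4,5): δ = 110.92°  ·
  (4,6): δ = 42.03°  ✓
  (5,6): δ = 111.12°  ·
antipodal pairs: 8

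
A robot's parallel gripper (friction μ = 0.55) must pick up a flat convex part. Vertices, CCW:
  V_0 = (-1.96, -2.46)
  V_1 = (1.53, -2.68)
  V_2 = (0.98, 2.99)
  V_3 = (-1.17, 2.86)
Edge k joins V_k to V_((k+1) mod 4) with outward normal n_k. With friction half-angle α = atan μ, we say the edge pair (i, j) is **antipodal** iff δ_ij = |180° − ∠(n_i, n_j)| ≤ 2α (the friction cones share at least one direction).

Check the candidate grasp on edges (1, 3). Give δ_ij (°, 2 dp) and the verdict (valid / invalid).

δ = 13.99°, valid

α = atan 0.55 = 28.81°;  2α = 57.62°
edge 1: e_1 = (-0.55, +5.67);  n_1 = (+0.9953, +0.0965)
edge 3: e_3 = (-0.79, -5.32);  n_3 = (-0.9892, +0.1469)
∠(n_1, n_3) = 166.01°
δ = |180° − 166.01°| = 13.99°
13.99° ≤ 2α = 57.62°  →  valid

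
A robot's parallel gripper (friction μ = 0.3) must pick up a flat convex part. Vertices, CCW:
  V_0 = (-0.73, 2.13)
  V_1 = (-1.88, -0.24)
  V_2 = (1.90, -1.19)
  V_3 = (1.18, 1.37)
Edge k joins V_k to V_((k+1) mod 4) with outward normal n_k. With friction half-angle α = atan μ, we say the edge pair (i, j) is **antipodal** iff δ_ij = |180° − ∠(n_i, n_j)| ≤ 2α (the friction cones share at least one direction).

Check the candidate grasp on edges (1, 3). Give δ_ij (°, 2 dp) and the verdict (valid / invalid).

δ = 7.59°, valid

α = atan 0.3 = 16.70°;  2α = 33.40°
edge 1: e_1 = (+3.78, -0.95);  n_1 = (-0.2437, -0.9698)
edge 3: e_3 = (-1.91, +0.76);  n_3 = (+0.3697, +0.9291)
∠(n_1, n_3) = 172.41°
δ = |180° − 172.41°| = 7.59°
7.59° ≤ 2α = 33.40°  →  valid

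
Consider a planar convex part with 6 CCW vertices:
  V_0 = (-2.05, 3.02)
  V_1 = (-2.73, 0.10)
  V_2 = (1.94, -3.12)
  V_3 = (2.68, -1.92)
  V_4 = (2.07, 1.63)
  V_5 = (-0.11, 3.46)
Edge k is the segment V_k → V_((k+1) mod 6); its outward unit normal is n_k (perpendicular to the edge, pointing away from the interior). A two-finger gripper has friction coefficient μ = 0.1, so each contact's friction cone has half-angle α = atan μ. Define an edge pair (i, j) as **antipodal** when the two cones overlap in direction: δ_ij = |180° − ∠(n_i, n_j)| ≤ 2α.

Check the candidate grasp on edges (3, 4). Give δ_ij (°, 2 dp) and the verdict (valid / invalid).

δ = 139.76°, invalid

α = atan 0.1 = 5.71°;  2α = 11.42°
edge 3: e_3 = (-0.61, +3.55);  n_3 = (+0.9856, +0.1693)
edge 4: e_4 = (-2.18, +1.83);  n_4 = (+0.6429, +0.7659)
∠(n_3, n_4) = 40.24°
δ = |180° − 40.24°| = 139.76°
139.76° > 2α = 11.42°  →  invalid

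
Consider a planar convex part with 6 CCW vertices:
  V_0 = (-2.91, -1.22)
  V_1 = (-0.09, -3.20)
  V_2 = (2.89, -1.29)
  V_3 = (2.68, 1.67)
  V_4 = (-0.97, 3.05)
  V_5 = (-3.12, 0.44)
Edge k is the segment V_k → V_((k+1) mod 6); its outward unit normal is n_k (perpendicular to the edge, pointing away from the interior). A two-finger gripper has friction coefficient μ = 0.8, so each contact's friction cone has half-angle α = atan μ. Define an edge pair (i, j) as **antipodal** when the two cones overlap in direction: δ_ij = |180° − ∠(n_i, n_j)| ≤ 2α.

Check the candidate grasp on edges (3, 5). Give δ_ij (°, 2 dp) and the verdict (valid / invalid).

δ = 62.08°, valid

α = atan 0.8 = 38.66°;  2α = 77.32°
edge 3: e_3 = (-3.65, +1.38);  n_3 = (+0.3536, +0.9354)
edge 5: e_5 = (+0.21, -1.66);  n_5 = (-0.9921, -0.1255)
∠(n_3, n_5) = 117.92°
δ = |180° − 117.92°| = 62.08°
62.08° ≤ 2α = 77.32°  →  valid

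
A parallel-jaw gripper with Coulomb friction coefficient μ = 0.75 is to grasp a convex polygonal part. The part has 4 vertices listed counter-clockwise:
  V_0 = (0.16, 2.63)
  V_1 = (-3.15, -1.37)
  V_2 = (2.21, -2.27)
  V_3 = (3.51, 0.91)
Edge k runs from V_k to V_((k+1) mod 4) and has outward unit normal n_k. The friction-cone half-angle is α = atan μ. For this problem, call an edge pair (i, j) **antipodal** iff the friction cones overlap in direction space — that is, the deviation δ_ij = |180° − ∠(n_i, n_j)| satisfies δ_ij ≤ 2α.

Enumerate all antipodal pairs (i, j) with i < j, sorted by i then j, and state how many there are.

count = 3; pairs: (0,1), (0,2), (1,3)

α = atan 0.75 = 36.87°;  2α = 73.74°
n_0 = (-0.7704, +0.6375)
n_1 = (-0.1656, -0.9862)
n_2 = (+0.9256, -0.3784)
n_3 = (+0.4567, +0.8896)
  (0,1): δ = 59.92°  ✓
  (0,2): δ = 17.37°  ✓
  (0,3): δ = 102.43°  ·
  (1,2): δ = 102.70°  ·
  (1,3): δ = 17.65°  ✓
  (2,3): δ = 94.94°  ·
antipodal pairs: 3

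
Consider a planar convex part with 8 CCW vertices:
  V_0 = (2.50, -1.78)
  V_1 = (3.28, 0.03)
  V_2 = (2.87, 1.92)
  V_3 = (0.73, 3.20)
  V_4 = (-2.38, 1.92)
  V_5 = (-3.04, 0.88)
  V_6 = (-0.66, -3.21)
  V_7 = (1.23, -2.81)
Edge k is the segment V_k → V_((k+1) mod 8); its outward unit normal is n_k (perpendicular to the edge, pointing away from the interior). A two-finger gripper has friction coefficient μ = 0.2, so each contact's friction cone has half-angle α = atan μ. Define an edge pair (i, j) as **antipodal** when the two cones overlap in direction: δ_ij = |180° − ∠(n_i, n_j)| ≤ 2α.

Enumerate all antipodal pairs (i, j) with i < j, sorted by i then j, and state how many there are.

count = 5; pairs: (0,4), (1,5), (3,6), (3,7), (4,7)

α = atan 0.2 = 11.31°;  2α = 22.62°
n_0 = (+0.9184, -0.3958)
n_1 = (+0.9773, +0.2120)
n_2 = (+0.5133, +0.8582)
n_3 = (-0.3806, +0.9247)
n_4 = (-0.8443, +0.5358)
n_5 = (-0.8643, -0.5030)
n_6 = (+0.2071, -0.9783)
n_7 = (+0.6299, -0.7767)
  (0,1): δ = 144.45°  ·
  (0,2): δ = 97.57°  ·
  (0,3): δ = 44.32°  ·
  (0,4): δ = 9.09°  ✓
  (0,5): δ = 53.51°  ·
  (0,6): δ = 125.26°  ·
  (0,7): δ = 152.36°  ·
  (1,2): δ = 133.12°  ·
  (1,3): δ = 79.87°  ·
  (1,4): δ = 44.64°  ·
  (1,5): δ = 17.96°  ✓
  (1,6): δ = 89.71°  ·
  (1,7): δ = 116.80°  ·
  (2,3): δ = 126.74°  ·
  (2,4): δ = 91.51°  ·
  (2,5): δ = 28.92°  ·
  (2,6): δ = 42.83°  ·
  (2,7): δ = 69.93°  ·
  (3,4): δ = 144.77°  ·
  (3,5): δ = 82.18°  ·
  (3,6): δ = 10.42°  ✓
  (3,7): δ = 16.67°  ✓
  (4,5): δ = 117.40°  ·
  (4,6): δ = 45.65°  ·
  (4,7): δ = 18.56°  ✓
  (5,6): δ = 108.25°  ·
  (5,7): δ = 81.15°  ·
  (6,7): δ = 152.91°  ·
antipodal pairs: 5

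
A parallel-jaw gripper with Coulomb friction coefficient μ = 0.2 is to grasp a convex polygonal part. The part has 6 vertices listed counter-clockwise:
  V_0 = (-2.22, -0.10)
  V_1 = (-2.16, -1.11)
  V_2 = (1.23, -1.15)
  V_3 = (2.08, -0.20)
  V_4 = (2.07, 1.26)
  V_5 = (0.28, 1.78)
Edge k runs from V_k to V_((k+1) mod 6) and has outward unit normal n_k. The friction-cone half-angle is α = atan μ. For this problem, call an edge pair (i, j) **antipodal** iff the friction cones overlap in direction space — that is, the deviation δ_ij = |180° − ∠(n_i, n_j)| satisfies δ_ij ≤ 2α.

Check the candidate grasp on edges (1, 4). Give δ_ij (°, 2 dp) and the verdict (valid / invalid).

δ = 15.52°, valid

α = atan 0.2 = 11.31°;  2α = 22.62°
edge 1: e_1 = (+3.39, -0.04);  n_1 = (-0.0118, -0.9999)
edge 4: e_4 = (-1.79, +0.52);  n_4 = (+0.2790, +0.9603)
∠(n_1, n_4) = 164.48°
δ = |180° − 164.48°| = 15.52°
15.52° ≤ 2α = 22.62°  →  valid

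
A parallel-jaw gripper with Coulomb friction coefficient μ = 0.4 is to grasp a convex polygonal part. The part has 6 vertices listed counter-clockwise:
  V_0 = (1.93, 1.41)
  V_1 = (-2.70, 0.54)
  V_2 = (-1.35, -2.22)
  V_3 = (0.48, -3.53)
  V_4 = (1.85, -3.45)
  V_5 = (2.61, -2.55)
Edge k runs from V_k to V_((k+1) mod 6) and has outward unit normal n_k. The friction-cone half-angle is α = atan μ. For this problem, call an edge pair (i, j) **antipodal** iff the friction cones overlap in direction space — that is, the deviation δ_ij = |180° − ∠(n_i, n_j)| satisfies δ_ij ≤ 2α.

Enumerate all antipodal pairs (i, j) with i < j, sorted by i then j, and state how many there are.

α = atan 0.4 = 21.80°;  2α = 43.60°
n_0 = (-0.1847, +0.9828)
n_1 = (-0.8983, -0.4394)
n_2 = (-0.5821, -0.8131)
n_3 = (+0.0583, -0.9983)
n_4 = (+0.7640, -0.6452)
n_5 = (+0.9856, +0.1692)
  (0,1): δ = 74.58°  ·
  (0,2): δ = 46.24°  ·
  (0,3): δ = 7.30°  ✓
  (0,4): δ = 39.18°  ✓
  (0,5): δ = 89.10°  ·
  (1,2): δ = 151.66°  ·
  (1,3): δ = 112.72°  ·
  (1,4): δ = 66.24°  ·
  (1,5): δ = 16.32°  ✓
  (2,3): δ = 141.06°  ·
  (2,4): δ = 94.58°  ·
  (2,5): δ = 44.66°  ·
  (3,4): δ = 133.52°  ·
  (3,5): δ = 83.60°  ·
  (4,5): δ = 130.08°  ·
antipodal pairs: 3

count = 3; pairs: (0,3), (0,4), (1,5)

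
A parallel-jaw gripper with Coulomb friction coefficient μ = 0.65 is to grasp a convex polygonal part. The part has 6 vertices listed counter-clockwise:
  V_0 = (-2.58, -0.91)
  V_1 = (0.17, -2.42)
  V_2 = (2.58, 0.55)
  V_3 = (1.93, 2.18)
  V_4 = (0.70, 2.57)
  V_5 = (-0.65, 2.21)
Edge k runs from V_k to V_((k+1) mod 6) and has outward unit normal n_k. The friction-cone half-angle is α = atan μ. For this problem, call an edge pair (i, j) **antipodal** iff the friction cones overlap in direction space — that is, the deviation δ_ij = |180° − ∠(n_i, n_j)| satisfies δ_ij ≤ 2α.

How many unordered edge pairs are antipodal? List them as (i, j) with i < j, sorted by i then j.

α = atan 0.65 = 33.02°;  2α = 66.05°
n_0 = (-0.4813, -0.8766)
n_1 = (+0.7765, -0.6301)
n_2 = (+0.9289, +0.3704)
n_3 = (+0.3022, +0.9532)
n_4 = (-0.2577, +0.9662)
n_5 = (-0.8504, +0.5261)
  (0,1): δ = 100.29°  ·
  (0,2): δ = 39.49°  ✓
  (0,3): δ = 11.18°  ✓
  (0,4): δ = 43.70°  ✓
  (0,5): δ = 87.03°  ·
  (1,2): δ = 119.20°  ·
  (1,3): δ = 68.53°  ·
  (1,4): δ = 36.01°  ✓
  (1,5): δ = 7.32°  ✓
  (2,3): δ = 129.33°  ·
  (2,4): δ = 96.81°  ·
  (2,5): δ = 53.48°  ✓
  (3,4): δ = 147.48°  ·
  (3,5): δ = 104.15°  ·
  (4,5): δ = 136.67°  ·
antipodal pairs: 6

count = 6; pairs: (0,2), (0,3), (0,4), (1,4), (1,5), (2,5)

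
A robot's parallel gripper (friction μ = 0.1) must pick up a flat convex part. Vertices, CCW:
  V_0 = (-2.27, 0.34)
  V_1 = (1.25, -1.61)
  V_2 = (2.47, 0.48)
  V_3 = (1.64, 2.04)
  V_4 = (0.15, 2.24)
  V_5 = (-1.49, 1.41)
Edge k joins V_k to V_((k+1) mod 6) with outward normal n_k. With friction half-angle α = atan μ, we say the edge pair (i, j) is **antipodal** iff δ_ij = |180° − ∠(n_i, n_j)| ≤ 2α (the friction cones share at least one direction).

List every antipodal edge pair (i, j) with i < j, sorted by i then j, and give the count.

count = 1; pairs: (1,5)

α = atan 0.1 = 5.71°;  2α = 11.42°
n_0 = (-0.4846, -0.8747)
n_1 = (+0.8636, -0.5041)
n_2 = (+0.8828, +0.4697)
n_3 = (+0.1330, +0.9911)
n_4 = (-0.4516, +0.8922)
n_5 = (-0.8081, +0.5891)
  (0,1): δ = 91.29°  ·
  (0,2): δ = 33.00°  ·
  (0,3): δ = 21.34°  ·
  (0,4): δ = 55.83°  ·
  (0,5): δ = 82.89°  ·
  (1,2): δ = 121.71°  ·
  (1,3): δ = 67.37°  ·
  (1,4): δ = 32.88°  ·
  (1,5): δ = 5.82°  ✓
  (2,3): δ = 125.66°  ·
  (2,4): δ = 91.17°  ·
  (2,5): δ = 64.11°  ·
  (3,4): δ = 145.51°  ·
  (3,5): δ = 118.45°  ·
  (4,5): δ = 152.93°  ·
antipodal pairs: 1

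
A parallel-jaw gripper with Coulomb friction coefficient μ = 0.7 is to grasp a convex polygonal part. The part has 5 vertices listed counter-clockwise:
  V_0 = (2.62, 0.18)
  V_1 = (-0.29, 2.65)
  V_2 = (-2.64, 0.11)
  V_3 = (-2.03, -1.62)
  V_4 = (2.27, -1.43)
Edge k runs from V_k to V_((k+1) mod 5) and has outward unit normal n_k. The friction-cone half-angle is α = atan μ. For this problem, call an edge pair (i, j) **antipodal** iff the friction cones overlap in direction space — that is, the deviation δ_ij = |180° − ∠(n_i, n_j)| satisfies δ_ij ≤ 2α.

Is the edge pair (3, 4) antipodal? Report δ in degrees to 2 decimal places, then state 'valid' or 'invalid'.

α = atan 0.7 = 34.99°;  2α = 69.98°
edge 3: e_3 = (+4.30, +0.19);  n_3 = (+0.0441, -0.9990)
edge 4: e_4 = (+0.35, +1.61);  n_4 = (+0.9772, -0.2124)
∠(n_3, n_4) = 75.21°
δ = |180° − 75.21°| = 104.79°
104.79° > 2α = 69.98°  →  invalid

δ = 104.79°, invalid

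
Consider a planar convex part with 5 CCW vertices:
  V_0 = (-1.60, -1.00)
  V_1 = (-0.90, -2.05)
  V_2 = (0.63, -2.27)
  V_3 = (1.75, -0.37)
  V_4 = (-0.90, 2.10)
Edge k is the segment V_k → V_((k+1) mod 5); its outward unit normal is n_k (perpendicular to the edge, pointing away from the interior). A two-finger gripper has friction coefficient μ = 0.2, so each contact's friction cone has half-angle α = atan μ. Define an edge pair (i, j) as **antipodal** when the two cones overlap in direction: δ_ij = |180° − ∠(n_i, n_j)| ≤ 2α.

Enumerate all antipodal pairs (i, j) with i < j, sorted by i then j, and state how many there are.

count = 2; pairs: (0,3), (2,4)

α = atan 0.2 = 11.31°;  2α = 22.62°
n_0 = (-0.8321, -0.5547)
n_1 = (-0.1423, -0.9898)
n_2 = (+0.8615, -0.5078)
n_3 = (+0.6818, +0.7315)
n_4 = (-0.9754, +0.2203)
  (0,1): δ = 131.87°  ·
  (0,2): δ = 64.21°  ·
  (0,3): δ = 13.32°  ✓
  (0,4): δ = 133.59°  ·
  (1,2): δ = 112.34°  ·
  (1,3): δ = 34.80°  ·
  (1,4): δ = 85.46°  ·
  (2,3): δ = 102.47°  ·
  (2,4): δ = 17.79°  ✓
  (3,4): δ = 59.74°  ·
antipodal pairs: 2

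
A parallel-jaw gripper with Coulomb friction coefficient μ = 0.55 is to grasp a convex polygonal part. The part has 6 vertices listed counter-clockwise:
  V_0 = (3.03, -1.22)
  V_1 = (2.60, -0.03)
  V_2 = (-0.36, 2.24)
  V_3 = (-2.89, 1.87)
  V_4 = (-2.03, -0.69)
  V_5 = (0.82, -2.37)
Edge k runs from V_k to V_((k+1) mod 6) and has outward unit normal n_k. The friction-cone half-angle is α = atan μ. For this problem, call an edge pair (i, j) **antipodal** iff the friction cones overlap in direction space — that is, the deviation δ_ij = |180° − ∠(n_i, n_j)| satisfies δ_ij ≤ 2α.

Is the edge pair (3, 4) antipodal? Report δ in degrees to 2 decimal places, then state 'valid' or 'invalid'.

δ = 139.09°, invalid

α = atan 0.55 = 28.81°;  2α = 57.62°
edge 3: e_3 = (+0.86, -2.56);  n_3 = (-0.9479, -0.3184)
edge 4: e_4 = (+2.85, -1.68);  n_4 = (-0.5078, -0.8615)
∠(n_3, n_4) = 40.91°
δ = |180° − 40.91°| = 139.09°
139.09° > 2α = 57.62°  →  invalid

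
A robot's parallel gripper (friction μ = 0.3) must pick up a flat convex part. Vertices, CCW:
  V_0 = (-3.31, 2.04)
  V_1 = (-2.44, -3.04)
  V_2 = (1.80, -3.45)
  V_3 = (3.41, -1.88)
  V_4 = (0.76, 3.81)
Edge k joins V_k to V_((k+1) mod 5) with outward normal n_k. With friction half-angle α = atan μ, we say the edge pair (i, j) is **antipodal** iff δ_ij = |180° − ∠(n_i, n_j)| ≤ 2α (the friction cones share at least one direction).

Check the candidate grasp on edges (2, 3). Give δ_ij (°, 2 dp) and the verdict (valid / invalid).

α = atan 0.3 = 16.70°;  2α = 33.40°
edge 2: e_2 = (+1.61, +1.57);  n_2 = (+0.6982, -0.7159)
edge 3: e_3 = (-2.65, +5.69);  n_3 = (+0.9065, +0.4222)
∠(n_2, n_3) = 70.69°
δ = |180° − 70.69°| = 109.31°
109.31° > 2α = 33.40°  →  invalid

δ = 109.31°, invalid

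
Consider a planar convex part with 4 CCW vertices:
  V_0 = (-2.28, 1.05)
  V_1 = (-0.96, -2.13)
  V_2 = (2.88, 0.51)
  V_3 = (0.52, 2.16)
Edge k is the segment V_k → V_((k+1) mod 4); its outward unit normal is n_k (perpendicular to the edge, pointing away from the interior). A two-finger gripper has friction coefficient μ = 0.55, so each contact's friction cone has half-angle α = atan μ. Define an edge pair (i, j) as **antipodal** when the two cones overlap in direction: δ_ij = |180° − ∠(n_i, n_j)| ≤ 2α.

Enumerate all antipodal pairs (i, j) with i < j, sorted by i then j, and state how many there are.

α = atan 0.55 = 28.81°;  2α = 57.62°
n_0 = (-0.9236, -0.3834)
n_1 = (+0.5665, -0.8240)
n_2 = (+0.5730, +0.8196)
n_3 = (-0.3685, +0.9296)
  (0,1): δ = 78.03°  ·
  (0,2): δ = 32.50°  ✓
  (0,3): δ = 89.08°  ·
  (1,2): δ = 69.47°  ·
  (1,3): δ = 12.88°  ✓
  (2,3): δ = 123.42°  ·
antipodal pairs: 2

count = 2; pairs: (0,2), (1,3)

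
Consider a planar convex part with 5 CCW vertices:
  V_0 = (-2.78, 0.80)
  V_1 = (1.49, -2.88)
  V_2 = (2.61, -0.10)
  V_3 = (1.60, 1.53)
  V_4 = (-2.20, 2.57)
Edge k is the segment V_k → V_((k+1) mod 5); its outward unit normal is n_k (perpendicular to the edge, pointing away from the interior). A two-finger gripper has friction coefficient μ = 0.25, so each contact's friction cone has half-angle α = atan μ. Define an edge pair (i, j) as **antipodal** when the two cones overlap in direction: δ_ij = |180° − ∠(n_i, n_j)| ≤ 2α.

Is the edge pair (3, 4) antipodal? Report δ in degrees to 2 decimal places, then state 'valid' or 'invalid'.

α = atan 0.25 = 14.04°;  2α = 28.07°
edge 3: e_3 = (-3.80, +1.04);  n_3 = (+0.2640, +0.9645)
edge 4: e_4 = (-0.58, -1.77);  n_4 = (-0.9503, +0.3114)
∠(n_3, n_4) = 87.16°
δ = |180° − 87.16°| = 92.84°
92.84° > 2α = 28.07°  →  invalid

δ = 92.84°, invalid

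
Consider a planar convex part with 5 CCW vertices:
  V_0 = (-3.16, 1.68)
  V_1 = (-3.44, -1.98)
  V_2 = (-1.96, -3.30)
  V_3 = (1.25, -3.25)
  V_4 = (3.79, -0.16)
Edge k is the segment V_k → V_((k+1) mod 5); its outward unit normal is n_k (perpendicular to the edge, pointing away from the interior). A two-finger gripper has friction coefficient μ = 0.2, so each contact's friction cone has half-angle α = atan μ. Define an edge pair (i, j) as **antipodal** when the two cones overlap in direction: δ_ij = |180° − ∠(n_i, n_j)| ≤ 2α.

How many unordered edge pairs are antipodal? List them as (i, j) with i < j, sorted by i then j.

α = atan 0.2 = 11.31°;  2α = 22.62°
n_0 = (-0.9971, +0.0763)
n_1 = (-0.6656, -0.7463)
n_2 = (+0.0156, -0.9999)
n_3 = (+0.7725, -0.6350)
n_4 = (+0.2559, +0.9667)
  (0,1): δ = 127.35°  ·
  (0,2): δ = 84.73°  ·
  (0,3): δ = 35.05°  ·
  (0,4): δ = 79.55°  ·
  (1,2): δ = 137.38°  ·
  (1,3): δ = 87.69°  ·
  (1,4): δ = 26.90°  ·
  (2,3): δ = 130.31°  ·
  (2,4): δ = 15.72°  ✓
  (3,4): δ = 65.41°  ·
antipodal pairs: 1

count = 1; pairs: (2,4)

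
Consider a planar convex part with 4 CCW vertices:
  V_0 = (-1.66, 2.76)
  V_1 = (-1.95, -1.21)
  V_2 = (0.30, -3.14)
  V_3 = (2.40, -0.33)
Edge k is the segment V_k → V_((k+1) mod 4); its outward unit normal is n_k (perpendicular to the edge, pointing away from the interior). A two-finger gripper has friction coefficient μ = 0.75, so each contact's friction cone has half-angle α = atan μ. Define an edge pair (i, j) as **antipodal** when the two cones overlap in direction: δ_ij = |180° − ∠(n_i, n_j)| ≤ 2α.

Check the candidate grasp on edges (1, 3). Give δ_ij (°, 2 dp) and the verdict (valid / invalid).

δ = 3.35°, valid

α = atan 0.75 = 36.87°;  2α = 73.74°
edge 1: e_1 = (+2.25, -1.93);  n_1 = (-0.6511, -0.7590)
edge 3: e_3 = (-4.06, +3.09);  n_3 = (+0.6056, +0.7957)
∠(n_1, n_3) = 176.65°
δ = |180° − 176.65°| = 3.35°
3.35° ≤ 2α = 73.74°  →  valid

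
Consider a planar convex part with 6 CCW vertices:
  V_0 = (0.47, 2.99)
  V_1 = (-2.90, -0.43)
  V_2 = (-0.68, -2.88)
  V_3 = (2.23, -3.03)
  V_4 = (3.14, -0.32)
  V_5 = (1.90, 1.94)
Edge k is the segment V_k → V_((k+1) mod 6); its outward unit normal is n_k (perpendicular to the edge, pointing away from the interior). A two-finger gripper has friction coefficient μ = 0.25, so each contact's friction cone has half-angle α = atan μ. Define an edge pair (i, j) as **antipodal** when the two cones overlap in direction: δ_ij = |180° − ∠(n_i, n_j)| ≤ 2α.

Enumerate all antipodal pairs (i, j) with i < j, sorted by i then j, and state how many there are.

count = 3; pairs: (0,3), (1,4), (1,5)

α = atan 0.25 = 14.04°;  2α = 28.07°
n_0 = (-0.7123, +0.7019)
n_1 = (-0.7410, -0.6715)
n_2 = (-0.0515, -0.9987)
n_3 = (+0.9480, -0.3183)
n_4 = (+0.8767, +0.4810)
n_5 = (+0.5919, +0.8060)
  (0,1): δ = 93.24°  ·
  (0,2): δ = 48.37°  ·
  (0,3): δ = 26.02°  ✓
  (0,4): δ = 73.33°  ·
  (0,5): δ = 98.29°  ·
  (1,2): δ = 135.13°  ·
  (1,3): δ = 60.74°  ·
  (1,4): δ = 13.43°  ✓
  (1,5): δ = 11.53°  ✓
  (2,3): δ = 105.61°  ·
  (2,4): δ = 58.30°  ·
  (2,5): δ = 33.34°  ·
  (3,4): δ = 132.69°  ·
  (3,5): δ = 107.73°  ·
  (4,5): δ = 155.04°  ·
antipodal pairs: 3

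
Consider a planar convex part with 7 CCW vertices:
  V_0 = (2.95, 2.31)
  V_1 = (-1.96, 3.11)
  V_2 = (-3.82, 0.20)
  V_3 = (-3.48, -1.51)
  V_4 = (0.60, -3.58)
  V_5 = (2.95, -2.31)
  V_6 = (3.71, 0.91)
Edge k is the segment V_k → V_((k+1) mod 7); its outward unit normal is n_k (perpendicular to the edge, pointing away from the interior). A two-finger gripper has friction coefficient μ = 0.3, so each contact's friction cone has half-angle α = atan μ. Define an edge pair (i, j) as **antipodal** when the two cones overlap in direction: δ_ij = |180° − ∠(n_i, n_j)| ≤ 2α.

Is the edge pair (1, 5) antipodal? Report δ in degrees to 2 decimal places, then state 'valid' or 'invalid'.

α = atan 0.3 = 16.70°;  2α = 33.40°
edge 1: e_1 = (-1.86, -2.91);  n_1 = (-0.8426, +0.5386)
edge 5: e_5 = (+0.76, +3.22);  n_5 = (+0.9733, -0.2297)
∠(n_1, n_5) = 160.69°
δ = |180° − 160.69°| = 19.31°
19.31° ≤ 2α = 33.40°  →  valid

δ = 19.31°, valid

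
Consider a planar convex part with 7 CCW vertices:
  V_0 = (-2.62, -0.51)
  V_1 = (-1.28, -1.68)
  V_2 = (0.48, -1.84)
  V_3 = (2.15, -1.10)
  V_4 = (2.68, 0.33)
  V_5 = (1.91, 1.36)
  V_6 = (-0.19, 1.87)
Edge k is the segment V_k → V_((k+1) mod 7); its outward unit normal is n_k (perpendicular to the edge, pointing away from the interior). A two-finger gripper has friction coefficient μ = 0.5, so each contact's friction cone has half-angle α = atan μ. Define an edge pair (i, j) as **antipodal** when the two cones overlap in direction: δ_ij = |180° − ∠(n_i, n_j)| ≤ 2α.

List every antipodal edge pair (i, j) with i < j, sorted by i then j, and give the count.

α = atan 0.5 = 26.57°;  2α = 53.13°
n_0 = (-0.6577, -0.7533)
n_1 = (-0.0905, -0.9959)
n_2 = (+0.4051, -0.9143)
n_3 = (+0.9377, -0.3475)
n_4 = (+0.8009, +0.5988)
n_5 = (+0.2360, +0.9718)
n_6 = (-0.6997, +0.7144)
  (0,1): δ = 144.07°  ·
  (0,2): δ = 114.98°  ·
  (0,3): δ = 69.21°  ·
  (0,4): δ = 12.09°  ✓
  (0,5): δ = 27.47°  ✓
  (0,6): δ = 85.53°  ·
  (1,2): δ = 150.91°  ·
  (1,3): δ = 105.14°  ·
  (1,4): δ = 48.02°  ✓
  (1,5): δ = 8.46°  ✓
  (1,6): δ = 49.60°  ✓
  (2,3): δ = 134.23°  ·
  (2,4): δ = 77.12°  ·
  (2,5): δ = 37.55°  ✓
  (2,6): δ = 20.51°  ✓
  (3,4): δ = 122.88°  ·
  (3,5): δ = 83.31°  ·
  (3,6): δ = 25.26°  ✓
  (4,5): δ = 140.43°  ·
  (4,6): δ = 82.38°  ·
  (5,6): δ = 121.95°  ·
antipodal pairs: 8

count = 8; pairs: (0,4), (0,5), (1,4), (1,5), (1,6), (2,5), (2,6), (3,6)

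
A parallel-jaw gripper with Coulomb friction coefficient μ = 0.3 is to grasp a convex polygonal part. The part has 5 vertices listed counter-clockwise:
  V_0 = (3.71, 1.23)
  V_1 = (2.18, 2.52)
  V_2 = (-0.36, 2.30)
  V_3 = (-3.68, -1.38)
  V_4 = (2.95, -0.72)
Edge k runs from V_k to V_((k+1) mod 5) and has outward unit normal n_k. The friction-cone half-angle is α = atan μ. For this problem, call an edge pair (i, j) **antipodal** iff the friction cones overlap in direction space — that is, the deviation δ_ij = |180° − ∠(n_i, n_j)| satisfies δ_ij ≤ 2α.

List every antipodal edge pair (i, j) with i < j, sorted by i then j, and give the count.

α = atan 0.3 = 16.70°;  2α = 33.40°
n_0 = (+0.6446, +0.7645)
n_1 = (-0.0863, +0.9963)
n_2 = (-0.7425, +0.6699)
n_3 = (+0.0991, -0.9951)
n_4 = (+0.9317, -0.3631)
  (0,1): δ = 134.91°  ·
  (0,2): δ = 91.92°  ·
  (0,3): δ = 45.82°  ·
  (0,4): δ = 108.84°  ·
  (1,2): δ = 137.01°  ·
  (1,3): δ = 0.73°  ✓
  (1,4): δ = 63.76°  ·
  (2,3): δ = 42.26°  ·
  (2,4): δ = 20.76°  ✓
  (3,4): δ = 116.98°  ·
antipodal pairs: 2

count = 2; pairs: (1,3), (2,4)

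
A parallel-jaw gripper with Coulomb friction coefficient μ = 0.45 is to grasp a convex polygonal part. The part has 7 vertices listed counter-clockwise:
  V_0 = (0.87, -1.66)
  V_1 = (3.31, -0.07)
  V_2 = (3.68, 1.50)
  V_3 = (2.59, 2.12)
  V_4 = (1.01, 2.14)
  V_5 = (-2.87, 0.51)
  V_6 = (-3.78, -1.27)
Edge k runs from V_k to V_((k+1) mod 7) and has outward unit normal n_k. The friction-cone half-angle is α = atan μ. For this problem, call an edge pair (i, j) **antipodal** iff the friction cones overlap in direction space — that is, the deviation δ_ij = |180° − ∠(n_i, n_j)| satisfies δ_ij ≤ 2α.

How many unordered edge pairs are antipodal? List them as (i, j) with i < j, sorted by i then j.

α = atan 0.45 = 24.23°;  2α = 48.46°
n_0 = (+0.5460, -0.8378)
n_1 = (+0.9733, -0.2294)
n_2 = (+0.4944, +0.8692)
n_3 = (+0.0127, +0.9999)
n_4 = (-0.3873, +0.9219)
n_5 = (-0.8904, +0.4552)
n_6 = (-0.0836, -0.9965)
  (0,1): δ = 136.35°  ·
  (0,2): δ = 62.72°  ·
  (0,3): δ = 33.82°  ✓
  (0,4): δ = 10.30°  ✓
  (0,5): δ = 29.83°  ✓
  (0,6): δ = 142.12°  ·
  (1,2): δ = 106.37°  ·
  (1,3): δ = 77.46°  ·
  (1,4): δ = 53.95°  ·
  (1,5): δ = 13.82°  ✓
  (1,6): δ = 98.47°  ·
  (2,3): δ = 151.09°  ·
  (2,4): δ = 127.58°  ·
  (2,5): δ = 87.45°  ·
  (2,6): δ = 24.84°  ✓
  (3,4): δ = 156.49°  ·
  (3,5): δ = 116.35°  ·
  (3,6): δ = 4.07°  ✓
  (4,5): δ = 139.87°  ·
  (4,6): δ = 27.58°  ✓
  (5,6): δ = 67.72°  ·
antipodal pairs: 7

count = 7; pairs: (0,3), (0,4), (0,5), (1,5), (2,6), (3,6), (4,6)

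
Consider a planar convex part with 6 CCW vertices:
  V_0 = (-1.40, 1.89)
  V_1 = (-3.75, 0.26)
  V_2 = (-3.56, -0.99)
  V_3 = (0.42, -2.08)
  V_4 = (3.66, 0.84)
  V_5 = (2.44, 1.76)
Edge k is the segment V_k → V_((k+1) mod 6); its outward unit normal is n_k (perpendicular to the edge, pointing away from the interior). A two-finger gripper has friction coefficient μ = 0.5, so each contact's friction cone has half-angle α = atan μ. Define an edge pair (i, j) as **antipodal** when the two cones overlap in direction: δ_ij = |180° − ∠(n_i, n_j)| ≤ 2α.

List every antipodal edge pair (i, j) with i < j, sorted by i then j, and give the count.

α = atan 0.5 = 26.57°;  2α = 53.13°
n_0 = (-0.5699, +0.8217)
n_1 = (-0.9886, -0.1503)
n_2 = (-0.2641, -0.9645)
n_3 = (+0.6695, -0.7428)
n_4 = (+0.6021, +0.7984)
n_5 = (+0.0338, +0.9994)
  (0,1): δ = 116.10°  ·
  (0,2): δ = 50.06°  ✓
  (0,3): δ = 7.28°  ✓
  (0,4): δ = 108.23°  ·
  (0,5): δ = 143.32°  ·
  (1,2): δ = 113.96°  ·
  (1,3): δ = 56.62°  ·
  (1,4): δ = 44.34°  ✓
  (1,5): δ = 79.42°  ·
  (2,3): δ = 122.66°  ·
  (2,4): δ = 21.70°  ✓
  (2,5): δ = 13.38°  ✓
  (3,4): δ = 79.05°  ·
  (3,5): δ = 43.97°  ✓
  (4,5): δ = 144.92°  ·
antipodal pairs: 6

count = 6; pairs: (0,2), (0,3), (1,4), (2,4), (2,5), (3,5)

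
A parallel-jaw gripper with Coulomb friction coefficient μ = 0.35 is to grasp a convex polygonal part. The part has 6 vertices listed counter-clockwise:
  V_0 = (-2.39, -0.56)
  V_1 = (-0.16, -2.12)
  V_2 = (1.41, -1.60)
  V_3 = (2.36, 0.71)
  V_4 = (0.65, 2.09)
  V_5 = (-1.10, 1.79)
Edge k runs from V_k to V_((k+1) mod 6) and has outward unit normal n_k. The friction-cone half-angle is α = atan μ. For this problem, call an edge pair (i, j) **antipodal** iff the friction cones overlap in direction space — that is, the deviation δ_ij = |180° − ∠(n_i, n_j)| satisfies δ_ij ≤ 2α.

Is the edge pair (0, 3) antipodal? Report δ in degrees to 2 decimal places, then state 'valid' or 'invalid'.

δ = 3.93°, valid

α = atan 0.35 = 19.29°;  2α = 38.58°
edge 0: e_0 = (+2.23, -1.56);  n_0 = (-0.5732, -0.8194)
edge 3: e_3 = (-1.71, +1.38);  n_3 = (+0.6280, +0.7782)
∠(n_0, n_3) = 176.07°
δ = |180° − 176.07°| = 3.93°
3.93° ≤ 2α = 38.58°  →  valid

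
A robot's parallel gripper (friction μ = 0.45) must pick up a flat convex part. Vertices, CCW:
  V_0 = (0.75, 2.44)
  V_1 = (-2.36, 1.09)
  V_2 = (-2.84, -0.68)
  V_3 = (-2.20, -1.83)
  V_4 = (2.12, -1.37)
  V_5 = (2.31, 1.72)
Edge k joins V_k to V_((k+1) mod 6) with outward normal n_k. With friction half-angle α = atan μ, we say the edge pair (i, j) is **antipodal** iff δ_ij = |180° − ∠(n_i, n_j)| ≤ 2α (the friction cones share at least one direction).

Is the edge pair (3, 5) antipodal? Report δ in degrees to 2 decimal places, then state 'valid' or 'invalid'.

δ = 30.85°, valid

α = atan 0.45 = 24.23°;  2α = 48.46°
edge 3: e_3 = (+4.32, +0.46);  n_3 = (+0.1059, -0.9944)
edge 5: e_5 = (-1.56, +0.72);  n_5 = (+0.4191, +0.9080)
∠(n_3, n_5) = 149.15°
δ = |180° − 149.15°| = 30.85°
30.85° ≤ 2α = 48.46°  →  valid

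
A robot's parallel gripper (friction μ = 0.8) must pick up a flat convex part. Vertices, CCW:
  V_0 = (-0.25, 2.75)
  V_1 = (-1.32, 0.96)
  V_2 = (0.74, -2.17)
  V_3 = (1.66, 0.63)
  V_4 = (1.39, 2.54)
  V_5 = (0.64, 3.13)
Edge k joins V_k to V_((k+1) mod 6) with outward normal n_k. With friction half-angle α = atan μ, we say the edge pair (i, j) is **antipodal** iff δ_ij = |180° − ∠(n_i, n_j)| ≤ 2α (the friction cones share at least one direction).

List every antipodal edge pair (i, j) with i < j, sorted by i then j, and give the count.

α = atan 0.8 = 38.66°;  2α = 77.32°
n_0 = (-0.8583, +0.5131)
n_1 = (-0.8353, -0.5498)
n_2 = (+0.9500, -0.3122)
n_3 = (+0.9902, +0.1400)
n_4 = (+0.6183, +0.7860)
n_5 = (-0.3927, +0.9197)
  (0,1): δ = 115.78°  ·
  (0,2): δ = 12.68°  ✓
  (0,3): δ = 38.92°  ✓
  (0,4): δ = 82.68°  ·
  (0,5): δ = 143.99°  ·
  (1,2): δ = 51.54°  ✓
  (1,3): δ = 25.30°  ✓
  (1,4): δ = 18.46°  ✓
  (1,5): δ = 79.77°  ·
  (2,3): δ = 153.76°  ·
  (2,4): δ = 110.00°  ·
  (2,5): δ = 48.69°  ✓
  (3,4): δ = 136.24°  ·
  (3,5): δ = 74.93°  ✓
  (4,5): δ = 118.69°  ·
antipodal pairs: 7

count = 7; pairs: (0,2), (0,3), (1,2), (1,3), (1,4), (2,5), (3,5)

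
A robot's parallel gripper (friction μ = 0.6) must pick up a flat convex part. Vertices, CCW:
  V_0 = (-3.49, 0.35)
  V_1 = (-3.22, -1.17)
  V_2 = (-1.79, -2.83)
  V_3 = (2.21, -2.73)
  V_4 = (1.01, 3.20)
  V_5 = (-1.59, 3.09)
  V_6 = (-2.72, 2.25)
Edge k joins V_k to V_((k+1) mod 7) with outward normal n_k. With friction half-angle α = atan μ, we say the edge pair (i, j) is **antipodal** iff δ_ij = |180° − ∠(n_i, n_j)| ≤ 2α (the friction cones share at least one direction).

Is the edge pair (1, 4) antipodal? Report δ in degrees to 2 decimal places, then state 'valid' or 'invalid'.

α = atan 0.6 = 30.96°;  2α = 61.93°
edge 1: e_1 = (+1.43, -1.66);  n_1 = (-0.7576, -0.6527)
edge 4: e_4 = (-2.60, -0.11);  n_4 = (-0.0423, +0.9991)
∠(n_1, n_4) = 128.32°
δ = |180° − 128.32°| = 51.68°
51.68° ≤ 2α = 61.93°  →  valid

δ = 51.68°, valid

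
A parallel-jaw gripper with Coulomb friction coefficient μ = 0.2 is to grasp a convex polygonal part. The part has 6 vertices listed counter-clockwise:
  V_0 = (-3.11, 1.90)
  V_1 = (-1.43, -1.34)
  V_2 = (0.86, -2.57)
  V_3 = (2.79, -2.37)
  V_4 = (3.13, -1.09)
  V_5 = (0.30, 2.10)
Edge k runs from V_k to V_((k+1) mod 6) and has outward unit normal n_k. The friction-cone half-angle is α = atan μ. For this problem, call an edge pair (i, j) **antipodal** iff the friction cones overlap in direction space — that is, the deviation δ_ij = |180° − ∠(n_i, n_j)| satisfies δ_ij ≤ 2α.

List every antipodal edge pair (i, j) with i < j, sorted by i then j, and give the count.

count = 3; pairs: (0,4), (1,4), (2,5)

α = atan 0.2 = 11.31°;  2α = 22.62°
n_0 = (-0.8878, -0.4603)
n_1 = (-0.4732, -0.8810)
n_2 = (+0.1031, -0.9947)
n_3 = (+0.9665, -0.2567)
n_4 = (+0.7481, +0.6636)
n_5 = (-0.0586, +0.9983)
  (0,1): δ = 145.65°  ·
  (0,2): δ = 111.49°  ·
  (0,3): δ = 42.28°  ·
  (0,4): δ = 14.17°  ✓
  (0,5): δ = 65.95°  ·
  (1,2): δ = 145.84°  ·
  (1,3): δ = 76.63°  ·
  (1,4): δ = 20.18°  ✓
  (1,5): δ = 31.60°  ·
  (2,3): δ = 110.79°  ·
  (2,4): δ = 54.34°  ·
  (2,5): δ = 2.56°  ✓
  (3,4): δ = 123.55°  ·
  (3,5): δ = 71.77°  ·
  (4,5): δ = 128.22°  ·
antipodal pairs: 3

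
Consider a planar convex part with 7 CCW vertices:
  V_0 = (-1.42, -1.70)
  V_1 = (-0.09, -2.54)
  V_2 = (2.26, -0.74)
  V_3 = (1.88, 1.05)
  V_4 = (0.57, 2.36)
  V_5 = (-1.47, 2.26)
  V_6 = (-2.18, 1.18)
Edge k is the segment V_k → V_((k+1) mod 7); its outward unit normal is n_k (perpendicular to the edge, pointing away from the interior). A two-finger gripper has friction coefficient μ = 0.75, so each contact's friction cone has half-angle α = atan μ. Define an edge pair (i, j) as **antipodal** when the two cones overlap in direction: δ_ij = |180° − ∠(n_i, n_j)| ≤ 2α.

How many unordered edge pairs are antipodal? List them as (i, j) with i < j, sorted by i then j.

α = atan 0.75 = 36.87°;  2α = 73.74°
n_0 = (-0.5340, -0.8455)
n_1 = (+0.6081, -0.7939)
n_2 = (+0.9782, +0.2077)
n_3 = (+0.7071, +0.7071)
n_4 = (-0.0490, +0.9988)
n_5 = (-0.8356, +0.5493)
n_6 = (-0.9669, -0.2552)
  (0,1): δ = 110.27°  ·
  (0,2): δ = 45.74°  ✓
  (0,3): δ = 12.72°  ✓
  (0,4): δ = 35.08°  ✓
  (0,5): δ = 88.95°  ·
  (0,6): δ = 137.06°  ·
  (1,2): δ = 115.47°  ·
  (1,3): δ = 82.45°  ·
  (1,4): δ = 34.64°  ✓
  (1,5): δ = 19.23°  ✓
  (1,6): δ = 67.33°  ✓
  (2,3): δ = 146.99°  ·
  (2,4): δ = 99.18°  ·
  (2,5): δ = 45.31°  ✓
  (2,6): δ = 2.80°  ✓
  (3,4): δ = 132.19°  ·
  (3,5): δ = 78.32°  ·
  (3,6): δ = 30.22°  ✓
  (4,5): δ = 126.13°  ·
  (4,6): δ = 78.02°  ·
  (5,6): δ = 131.90°  ·
antipodal pairs: 9

count = 9; pairs: (0,2), (0,3), (0,4), (1,4), (1,5), (1,6), (2,5), (2,6), (3,6)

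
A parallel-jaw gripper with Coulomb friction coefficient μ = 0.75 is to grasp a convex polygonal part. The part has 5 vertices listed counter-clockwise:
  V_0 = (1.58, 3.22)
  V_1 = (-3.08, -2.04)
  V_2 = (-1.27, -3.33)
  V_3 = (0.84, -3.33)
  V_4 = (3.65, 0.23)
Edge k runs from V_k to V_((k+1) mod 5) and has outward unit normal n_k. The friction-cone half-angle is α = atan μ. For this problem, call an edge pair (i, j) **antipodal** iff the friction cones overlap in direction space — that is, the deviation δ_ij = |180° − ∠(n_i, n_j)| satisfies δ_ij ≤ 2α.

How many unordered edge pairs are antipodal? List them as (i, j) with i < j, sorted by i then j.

α = atan 0.75 = 36.87°;  2α = 73.74°
n_0 = (-0.7485, +0.6631)
n_1 = (-0.5804, -0.8143)
n_2 = (+0.0000, -1.0000)
n_3 = (+0.7849, -0.6196)
n_4 = (+0.8222, +0.5692)
  (0,1): δ = 83.94°  ·
  (0,2): δ = 48.46°  ✓
  (0,3): δ = 3.25°  ✓
  (0,4): δ = 76.23°  ·
  (1,2): δ = 144.52°  ·
  (1,3): δ = 92.81°  ·
  (1,4): δ = 19.83°  ✓
  (2,3): δ = 128.28°  ·
  (2,4): δ = 55.30°  ✓
  (3,4): δ = 107.02°  ·
antipodal pairs: 4

count = 4; pairs: (0,2), (0,3), (1,4), (2,4)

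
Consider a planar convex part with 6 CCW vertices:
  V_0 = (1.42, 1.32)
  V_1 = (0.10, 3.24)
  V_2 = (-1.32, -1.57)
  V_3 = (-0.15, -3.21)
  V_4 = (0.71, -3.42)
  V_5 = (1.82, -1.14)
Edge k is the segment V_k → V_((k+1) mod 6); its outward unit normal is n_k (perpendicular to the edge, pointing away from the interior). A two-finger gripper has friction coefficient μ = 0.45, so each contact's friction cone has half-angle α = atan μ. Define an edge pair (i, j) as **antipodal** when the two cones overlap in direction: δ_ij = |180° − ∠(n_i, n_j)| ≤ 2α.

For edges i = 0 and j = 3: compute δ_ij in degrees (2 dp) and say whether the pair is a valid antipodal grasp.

δ = 41.77°, valid

α = atan 0.45 = 24.23°;  2α = 48.46°
edge 0: e_0 = (-1.32, +1.92);  n_0 = (+0.8240, +0.5665)
edge 3: e_3 = (+0.86, -0.21);  n_3 = (-0.2372, -0.9715)
∠(n_0, n_3) = 138.23°
δ = |180° − 138.23°| = 41.77°
41.77° ≤ 2α = 48.46°  →  valid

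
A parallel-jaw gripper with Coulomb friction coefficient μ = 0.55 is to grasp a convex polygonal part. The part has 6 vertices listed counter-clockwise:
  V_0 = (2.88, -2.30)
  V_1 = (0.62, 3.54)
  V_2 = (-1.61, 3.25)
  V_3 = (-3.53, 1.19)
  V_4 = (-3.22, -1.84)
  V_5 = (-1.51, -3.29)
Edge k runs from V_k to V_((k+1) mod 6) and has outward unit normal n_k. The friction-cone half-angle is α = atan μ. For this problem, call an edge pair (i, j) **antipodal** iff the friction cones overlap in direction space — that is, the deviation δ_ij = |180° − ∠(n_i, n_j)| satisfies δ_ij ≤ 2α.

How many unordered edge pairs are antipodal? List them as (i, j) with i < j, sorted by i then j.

count = 5; pairs: (0,3), (0,4), (1,4), (1,5), (2,5)

α = atan 0.55 = 28.81°;  2α = 57.62°
n_0 = (+0.9326, +0.3609)
n_1 = (-0.1290, +0.9916)
n_2 = (-0.7315, +0.6818)
n_3 = (-0.9948, -0.1018)
n_4 = (-0.6467, -0.7627)
n_5 = (+0.2200, -0.9755)
  (0,1): δ = 103.75°  ·
  (0,2): δ = 64.14°  ·
  (0,3): δ = 15.31°  ✓
  (0,4): δ = 28.55°  ✓
  (0,5): δ = 81.55°  ·
  (1,2): δ = 140.39°  ·
  (1,3): δ = 91.57°  ·
  (1,4): δ = 47.71°  ✓
  (1,5): δ = 5.30°  ✓
  (2,3): δ = 131.17°  ·
  (2,4): δ = 87.31°  ·
  (2,5): δ = 34.31°  ✓
  (3,4): δ = 136.14°  ·
  (3,5): δ = 83.13°  ·
  (4,5): δ = 127.00°  ·
antipodal pairs: 5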